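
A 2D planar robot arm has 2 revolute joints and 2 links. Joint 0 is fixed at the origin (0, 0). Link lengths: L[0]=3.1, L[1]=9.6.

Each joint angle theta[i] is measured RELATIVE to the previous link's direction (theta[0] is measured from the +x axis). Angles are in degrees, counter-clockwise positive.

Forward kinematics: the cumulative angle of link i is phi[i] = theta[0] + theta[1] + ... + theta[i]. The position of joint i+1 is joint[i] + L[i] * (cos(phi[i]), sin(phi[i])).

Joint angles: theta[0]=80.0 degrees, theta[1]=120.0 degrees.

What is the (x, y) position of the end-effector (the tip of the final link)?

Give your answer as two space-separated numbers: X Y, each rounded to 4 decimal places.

Answer: -8.4827 -0.2305

Derivation:
joint[0] = (0.0000, 0.0000)  (base)
link 0: phi[0] = 80 = 80 deg
  cos(80 deg) = 0.1736, sin(80 deg) = 0.9848
  joint[1] = (0.0000, 0.0000) + 3.1 * (0.1736, 0.9848) = (0.0000 + 0.5383, 0.0000 + 3.0529) = (0.5383, 3.0529)
link 1: phi[1] = 80 + 120 = 200 deg
  cos(200 deg) = -0.9397, sin(200 deg) = -0.3420
  joint[2] = (0.5383, 3.0529) + 9.6 * (-0.9397, -0.3420) = (0.5383 + -9.0210, 3.0529 + -3.2834) = (-8.4827, -0.2305)
End effector: (-8.4827, -0.2305)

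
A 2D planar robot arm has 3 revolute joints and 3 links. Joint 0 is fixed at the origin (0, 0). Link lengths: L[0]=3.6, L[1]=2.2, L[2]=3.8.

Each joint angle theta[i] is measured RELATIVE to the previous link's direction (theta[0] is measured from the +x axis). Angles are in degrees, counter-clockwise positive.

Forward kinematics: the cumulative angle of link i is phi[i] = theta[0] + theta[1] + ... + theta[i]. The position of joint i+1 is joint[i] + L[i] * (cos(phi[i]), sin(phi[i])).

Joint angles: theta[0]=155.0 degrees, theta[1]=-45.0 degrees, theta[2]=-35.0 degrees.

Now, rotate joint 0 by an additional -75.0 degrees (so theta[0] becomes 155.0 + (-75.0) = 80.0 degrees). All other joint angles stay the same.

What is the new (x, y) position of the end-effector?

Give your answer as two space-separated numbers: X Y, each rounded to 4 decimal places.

joint[0] = (0.0000, 0.0000)  (base)
link 0: phi[0] = 80 = 80 deg
  cos(80 deg) = 0.1736, sin(80 deg) = 0.9848
  joint[1] = (0.0000, 0.0000) + 3.6 * (0.1736, 0.9848) = (0.0000 + 0.6251, 0.0000 + 3.5453) = (0.6251, 3.5453)
link 1: phi[1] = 80 + -45 = 35 deg
  cos(35 deg) = 0.8192, sin(35 deg) = 0.5736
  joint[2] = (0.6251, 3.5453) + 2.2 * (0.8192, 0.5736) = (0.6251 + 1.8021, 3.5453 + 1.2619) = (2.4273, 4.8072)
link 2: phi[2] = 80 + -45 + -35 = 0 deg
  cos(0 deg) = 1.0000, sin(0 deg) = 0.0000
  joint[3] = (2.4273, 4.8072) + 3.8 * (1.0000, 0.0000) = (2.4273 + 3.8000, 4.8072 + 0.0000) = (6.2273, 4.8072)
End effector: (6.2273, 4.8072)

Answer: 6.2273 4.8072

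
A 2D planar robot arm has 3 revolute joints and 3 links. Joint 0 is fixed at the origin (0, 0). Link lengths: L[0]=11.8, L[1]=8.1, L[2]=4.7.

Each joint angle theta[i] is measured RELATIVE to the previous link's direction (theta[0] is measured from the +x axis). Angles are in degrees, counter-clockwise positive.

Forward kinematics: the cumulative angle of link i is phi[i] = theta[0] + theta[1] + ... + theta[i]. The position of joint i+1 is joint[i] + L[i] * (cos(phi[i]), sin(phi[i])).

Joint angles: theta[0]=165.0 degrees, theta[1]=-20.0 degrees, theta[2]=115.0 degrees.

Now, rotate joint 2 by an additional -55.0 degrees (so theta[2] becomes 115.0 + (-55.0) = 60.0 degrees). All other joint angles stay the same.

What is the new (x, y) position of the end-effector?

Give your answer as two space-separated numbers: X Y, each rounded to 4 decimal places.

joint[0] = (0.0000, 0.0000)  (base)
link 0: phi[0] = 165 = 165 deg
  cos(165 deg) = -0.9659, sin(165 deg) = 0.2588
  joint[1] = (0.0000, 0.0000) + 11.8 * (-0.9659, 0.2588) = (0.0000 + -11.3979, 0.0000 + 3.0541) = (-11.3979, 3.0541)
link 1: phi[1] = 165 + -20 = 145 deg
  cos(145 deg) = -0.8192, sin(145 deg) = 0.5736
  joint[2] = (-11.3979, 3.0541) + 8.1 * (-0.8192, 0.5736) = (-11.3979 + -6.6351, 3.0541 + 4.6460) = (-18.0331, 7.7000)
link 2: phi[2] = 165 + -20 + 60 = 205 deg
  cos(205 deg) = -0.9063, sin(205 deg) = -0.4226
  joint[3] = (-18.0331, 7.7000) + 4.7 * (-0.9063, -0.4226) = (-18.0331 + -4.2596, 7.7000 + -1.9863) = (-22.2927, 5.7137)
End effector: (-22.2927, 5.7137)

Answer: -22.2927 5.7137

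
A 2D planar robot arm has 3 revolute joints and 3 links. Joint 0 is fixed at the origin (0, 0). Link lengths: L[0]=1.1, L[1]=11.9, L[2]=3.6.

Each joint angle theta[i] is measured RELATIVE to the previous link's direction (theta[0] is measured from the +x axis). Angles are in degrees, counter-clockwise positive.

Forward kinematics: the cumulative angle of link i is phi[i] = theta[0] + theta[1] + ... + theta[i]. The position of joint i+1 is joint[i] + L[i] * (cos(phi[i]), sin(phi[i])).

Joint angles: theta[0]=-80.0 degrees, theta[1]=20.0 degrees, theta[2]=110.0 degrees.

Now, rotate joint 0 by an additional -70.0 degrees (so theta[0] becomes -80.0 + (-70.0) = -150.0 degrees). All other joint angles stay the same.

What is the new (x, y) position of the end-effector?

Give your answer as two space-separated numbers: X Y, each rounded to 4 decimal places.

joint[0] = (0.0000, 0.0000)  (base)
link 0: phi[0] = -150 = -150 deg
  cos(-150 deg) = -0.8660, sin(-150 deg) = -0.5000
  joint[1] = (0.0000, 0.0000) + 1.1 * (-0.8660, -0.5000) = (0.0000 + -0.9526, 0.0000 + -0.5500) = (-0.9526, -0.5500)
link 1: phi[1] = -150 + 20 = -130 deg
  cos(-130 deg) = -0.6428, sin(-130 deg) = -0.7660
  joint[2] = (-0.9526, -0.5500) + 11.9 * (-0.6428, -0.7660) = (-0.9526 + -7.6492, -0.5500 + -9.1159) = (-8.6018, -9.6659)
link 2: phi[2] = -150 + 20 + 110 = -20 deg
  cos(-20 deg) = 0.9397, sin(-20 deg) = -0.3420
  joint[3] = (-8.6018, -9.6659) + 3.6 * (0.9397, -0.3420) = (-8.6018 + 3.3829, -9.6659 + -1.2313) = (-5.2189, -10.8972)
End effector: (-5.2189, -10.8972)

Answer: -5.2189 -10.8972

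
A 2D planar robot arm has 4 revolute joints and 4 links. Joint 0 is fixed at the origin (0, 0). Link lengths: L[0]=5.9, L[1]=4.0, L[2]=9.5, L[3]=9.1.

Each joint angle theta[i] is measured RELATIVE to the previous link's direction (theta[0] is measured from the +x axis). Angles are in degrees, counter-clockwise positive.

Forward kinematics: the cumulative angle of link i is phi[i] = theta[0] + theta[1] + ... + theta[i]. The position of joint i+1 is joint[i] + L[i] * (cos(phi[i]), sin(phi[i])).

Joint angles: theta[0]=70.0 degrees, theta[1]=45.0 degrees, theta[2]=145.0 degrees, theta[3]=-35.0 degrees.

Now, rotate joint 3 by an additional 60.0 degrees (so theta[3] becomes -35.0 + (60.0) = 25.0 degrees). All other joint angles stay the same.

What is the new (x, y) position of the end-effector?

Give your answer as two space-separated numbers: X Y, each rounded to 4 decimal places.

Answer: 1.0330 -8.9762

Derivation:
joint[0] = (0.0000, 0.0000)  (base)
link 0: phi[0] = 70 = 70 deg
  cos(70 deg) = 0.3420, sin(70 deg) = 0.9397
  joint[1] = (0.0000, 0.0000) + 5.9 * (0.3420, 0.9397) = (0.0000 + 2.0179, 0.0000 + 5.5442) = (2.0179, 5.5442)
link 1: phi[1] = 70 + 45 = 115 deg
  cos(115 deg) = -0.4226, sin(115 deg) = 0.9063
  joint[2] = (2.0179, 5.5442) + 4 * (-0.4226, 0.9063) = (2.0179 + -1.6905, 5.5442 + 3.6252) = (0.3274, 9.1694)
link 2: phi[2] = 70 + 45 + 145 = 260 deg
  cos(260 deg) = -0.1736, sin(260 deg) = -0.9848
  joint[3] = (0.3274, 9.1694) + 9.5 * (-0.1736, -0.9848) = (0.3274 + -1.6497, 9.1694 + -9.3557) = (-1.3222, -0.1863)
link 3: phi[3] = 70 + 45 + 145 + 25 = 285 deg
  cos(285 deg) = 0.2588, sin(285 deg) = -0.9659
  joint[4] = (-1.3222, -0.1863) + 9.1 * (0.2588, -0.9659) = (-1.3222 + 2.3553, -0.1863 + -8.7899) = (1.0330, -8.9762)
End effector: (1.0330, -8.9762)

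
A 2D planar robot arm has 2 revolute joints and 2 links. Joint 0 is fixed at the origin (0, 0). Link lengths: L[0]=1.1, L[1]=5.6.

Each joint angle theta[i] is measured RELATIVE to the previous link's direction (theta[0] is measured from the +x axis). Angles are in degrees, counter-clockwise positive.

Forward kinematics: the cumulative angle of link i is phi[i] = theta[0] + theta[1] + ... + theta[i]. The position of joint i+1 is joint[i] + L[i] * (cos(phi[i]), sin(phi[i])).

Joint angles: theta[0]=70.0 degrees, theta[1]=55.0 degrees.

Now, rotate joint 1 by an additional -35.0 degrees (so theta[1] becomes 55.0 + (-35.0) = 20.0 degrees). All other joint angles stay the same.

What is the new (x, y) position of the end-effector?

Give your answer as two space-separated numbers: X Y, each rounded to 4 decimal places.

joint[0] = (0.0000, 0.0000)  (base)
link 0: phi[0] = 70 = 70 deg
  cos(70 deg) = 0.3420, sin(70 deg) = 0.9397
  joint[1] = (0.0000, 0.0000) + 1.1 * (0.3420, 0.9397) = (0.0000 + 0.3762, 0.0000 + 1.0337) = (0.3762, 1.0337)
link 1: phi[1] = 70 + 20 = 90 deg
  cos(90 deg) = 0.0000, sin(90 deg) = 1.0000
  joint[2] = (0.3762, 1.0337) + 5.6 * (0.0000, 1.0000) = (0.3762 + 0.0000, 1.0337 + 5.6000) = (0.3762, 6.6337)
End effector: (0.3762, 6.6337)

Answer: 0.3762 6.6337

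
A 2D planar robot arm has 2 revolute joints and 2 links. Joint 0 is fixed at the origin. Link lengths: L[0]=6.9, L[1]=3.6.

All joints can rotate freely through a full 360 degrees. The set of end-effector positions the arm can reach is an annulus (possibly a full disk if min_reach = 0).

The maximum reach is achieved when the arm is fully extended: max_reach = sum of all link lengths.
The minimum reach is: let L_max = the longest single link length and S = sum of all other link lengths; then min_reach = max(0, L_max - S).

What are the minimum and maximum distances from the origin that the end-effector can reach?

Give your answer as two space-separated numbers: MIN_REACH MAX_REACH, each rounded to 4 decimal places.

Answer: 3.3000 10.5000

Derivation:
Link lengths: [6.9, 3.6]
max_reach = 6.9 + 3.6 = 10.5
L_max = max([6.9, 3.6]) = 6.9
S (sum of others) = 10.5 - 6.9 = 3.6
min_reach = max(0, 6.9 - 3.6) = max(0, 3.3) = 3.3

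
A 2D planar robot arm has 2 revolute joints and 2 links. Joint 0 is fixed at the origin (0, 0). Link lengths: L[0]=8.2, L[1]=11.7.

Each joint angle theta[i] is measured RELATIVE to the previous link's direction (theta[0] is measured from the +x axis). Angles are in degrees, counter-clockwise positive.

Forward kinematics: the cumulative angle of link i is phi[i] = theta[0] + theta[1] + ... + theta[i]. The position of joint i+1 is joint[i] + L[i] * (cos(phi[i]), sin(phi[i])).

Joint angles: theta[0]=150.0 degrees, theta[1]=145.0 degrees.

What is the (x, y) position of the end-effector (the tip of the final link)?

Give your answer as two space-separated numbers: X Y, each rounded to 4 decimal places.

joint[0] = (0.0000, 0.0000)  (base)
link 0: phi[0] = 150 = 150 deg
  cos(150 deg) = -0.8660, sin(150 deg) = 0.5000
  joint[1] = (0.0000, 0.0000) + 8.2 * (-0.8660, 0.5000) = (0.0000 + -7.1014, 0.0000 + 4.1000) = (-7.1014, 4.1000)
link 1: phi[1] = 150 + 145 = 295 deg
  cos(295 deg) = 0.4226, sin(295 deg) = -0.9063
  joint[2] = (-7.1014, 4.1000) + 11.7 * (0.4226, -0.9063) = (-7.1014 + 4.9446, 4.1000 + -10.6038) = (-2.1568, -6.5038)
End effector: (-2.1568, -6.5038)

Answer: -2.1568 -6.5038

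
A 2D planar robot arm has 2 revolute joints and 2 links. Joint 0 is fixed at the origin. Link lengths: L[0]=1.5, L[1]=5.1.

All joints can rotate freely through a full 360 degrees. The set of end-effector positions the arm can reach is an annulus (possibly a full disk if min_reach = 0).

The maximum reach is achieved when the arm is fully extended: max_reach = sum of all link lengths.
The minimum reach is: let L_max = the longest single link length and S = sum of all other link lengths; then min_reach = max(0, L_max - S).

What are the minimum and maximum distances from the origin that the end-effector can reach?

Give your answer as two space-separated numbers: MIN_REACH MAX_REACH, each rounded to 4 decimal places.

Link lengths: [1.5, 5.1]
max_reach = 1.5 + 5.1 = 6.6
L_max = max([1.5, 5.1]) = 5.1
S (sum of others) = 6.6 - 5.1 = 1.5
min_reach = max(0, 5.1 - 1.5) = max(0, 3.6) = 3.6

Answer: 3.6000 6.6000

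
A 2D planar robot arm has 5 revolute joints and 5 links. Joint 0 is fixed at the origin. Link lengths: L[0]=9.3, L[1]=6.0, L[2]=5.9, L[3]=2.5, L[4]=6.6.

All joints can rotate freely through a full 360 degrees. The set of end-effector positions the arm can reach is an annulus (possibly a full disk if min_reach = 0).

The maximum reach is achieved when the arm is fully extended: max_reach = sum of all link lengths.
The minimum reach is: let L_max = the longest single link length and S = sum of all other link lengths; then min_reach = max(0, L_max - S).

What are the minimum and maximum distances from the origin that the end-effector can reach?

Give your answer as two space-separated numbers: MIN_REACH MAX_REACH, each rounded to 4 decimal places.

Answer: 0.0000 30.3000

Derivation:
Link lengths: [9.3, 6.0, 5.9, 2.5, 6.6]
max_reach = 9.3 + 6 + 5.9 + 2.5 + 6.6 = 30.3
L_max = max([9.3, 6.0, 5.9, 2.5, 6.6]) = 9.3
S (sum of others) = 30.3 - 9.3 = 21
min_reach = max(0, 9.3 - 21) = max(0, -11.7) = 0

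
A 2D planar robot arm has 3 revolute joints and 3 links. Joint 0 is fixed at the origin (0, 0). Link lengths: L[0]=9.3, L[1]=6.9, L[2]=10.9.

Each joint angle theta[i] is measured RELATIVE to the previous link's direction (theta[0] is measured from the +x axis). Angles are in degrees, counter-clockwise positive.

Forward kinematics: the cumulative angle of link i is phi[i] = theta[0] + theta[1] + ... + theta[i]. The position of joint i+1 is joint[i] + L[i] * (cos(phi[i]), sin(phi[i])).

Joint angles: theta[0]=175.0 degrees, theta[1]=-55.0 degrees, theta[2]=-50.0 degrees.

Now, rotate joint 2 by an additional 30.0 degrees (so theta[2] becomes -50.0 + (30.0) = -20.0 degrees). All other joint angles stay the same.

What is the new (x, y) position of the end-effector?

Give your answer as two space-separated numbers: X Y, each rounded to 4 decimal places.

joint[0] = (0.0000, 0.0000)  (base)
link 0: phi[0] = 175 = 175 deg
  cos(175 deg) = -0.9962, sin(175 deg) = 0.0872
  joint[1] = (0.0000, 0.0000) + 9.3 * (-0.9962, 0.0872) = (0.0000 + -9.2646, 0.0000 + 0.8105) = (-9.2646, 0.8105)
link 1: phi[1] = 175 + -55 = 120 deg
  cos(120 deg) = -0.5000, sin(120 deg) = 0.8660
  joint[2] = (-9.2646, 0.8105) + 6.9 * (-0.5000, 0.8660) = (-9.2646 + -3.4500, 0.8105 + 5.9756) = (-12.7146, 6.7861)
link 2: phi[2] = 175 + -55 + -20 = 100 deg
  cos(100 deg) = -0.1736, sin(100 deg) = 0.9848
  joint[3] = (-12.7146, 6.7861) + 10.9 * (-0.1736, 0.9848) = (-12.7146 + -1.8928, 6.7861 + 10.7344) = (-14.6074, 17.5205)
End effector: (-14.6074, 17.5205)

Answer: -14.6074 17.5205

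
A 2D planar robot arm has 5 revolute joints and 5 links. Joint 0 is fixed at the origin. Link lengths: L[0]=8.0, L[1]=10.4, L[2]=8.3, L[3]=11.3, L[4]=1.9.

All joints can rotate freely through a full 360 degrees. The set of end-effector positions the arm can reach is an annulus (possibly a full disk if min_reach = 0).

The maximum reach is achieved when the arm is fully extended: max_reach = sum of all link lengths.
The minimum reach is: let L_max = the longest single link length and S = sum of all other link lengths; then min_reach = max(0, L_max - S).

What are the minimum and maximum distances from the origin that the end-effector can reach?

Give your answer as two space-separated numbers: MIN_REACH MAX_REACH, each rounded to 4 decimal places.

Answer: 0.0000 39.9000

Derivation:
Link lengths: [8.0, 10.4, 8.3, 11.3, 1.9]
max_reach = 8 + 10.4 + 8.3 + 11.3 + 1.9 = 39.9
L_max = max([8.0, 10.4, 8.3, 11.3, 1.9]) = 11.3
S (sum of others) = 39.9 - 11.3 = 28.6
min_reach = max(0, 11.3 - 28.6) = max(0, -17.3) = 0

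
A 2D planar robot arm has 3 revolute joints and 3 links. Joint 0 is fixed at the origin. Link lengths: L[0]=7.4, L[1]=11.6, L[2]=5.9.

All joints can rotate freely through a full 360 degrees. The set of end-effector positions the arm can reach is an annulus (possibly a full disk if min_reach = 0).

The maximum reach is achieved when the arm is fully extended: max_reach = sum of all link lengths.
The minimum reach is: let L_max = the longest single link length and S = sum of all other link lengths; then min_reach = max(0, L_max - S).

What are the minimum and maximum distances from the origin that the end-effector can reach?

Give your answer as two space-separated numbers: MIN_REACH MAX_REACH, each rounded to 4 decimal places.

Link lengths: [7.4, 11.6, 5.9]
max_reach = 7.4 + 11.6 + 5.9 = 24.9
L_max = max([7.4, 11.6, 5.9]) = 11.6
S (sum of others) = 24.9 - 11.6 = 13.3
min_reach = max(0, 11.6 - 13.3) = max(0, -1.7) = 0

Answer: 0.0000 24.9000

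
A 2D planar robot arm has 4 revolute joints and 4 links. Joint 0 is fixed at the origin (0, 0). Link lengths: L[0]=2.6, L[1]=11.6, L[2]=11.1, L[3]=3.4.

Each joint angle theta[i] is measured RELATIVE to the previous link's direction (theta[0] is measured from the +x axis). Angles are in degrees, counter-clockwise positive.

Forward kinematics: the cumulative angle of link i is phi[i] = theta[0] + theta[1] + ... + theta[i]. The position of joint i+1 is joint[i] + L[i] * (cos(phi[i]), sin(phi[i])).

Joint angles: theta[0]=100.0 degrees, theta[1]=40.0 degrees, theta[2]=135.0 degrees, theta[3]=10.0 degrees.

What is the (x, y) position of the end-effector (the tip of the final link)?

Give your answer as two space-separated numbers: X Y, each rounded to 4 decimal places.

joint[0] = (0.0000, 0.0000)  (base)
link 0: phi[0] = 100 = 100 deg
  cos(100 deg) = -0.1736, sin(100 deg) = 0.9848
  joint[1] = (0.0000, 0.0000) + 2.6 * (-0.1736, 0.9848) = (0.0000 + -0.4515, 0.0000 + 2.5605) = (-0.4515, 2.5605)
link 1: phi[1] = 100 + 40 = 140 deg
  cos(140 deg) = -0.7660, sin(140 deg) = 0.6428
  joint[2] = (-0.4515, 2.5605) + 11.6 * (-0.7660, 0.6428) = (-0.4515 + -8.8861, 2.5605 + 7.4563) = (-9.3376, 10.0168)
link 2: phi[2] = 100 + 40 + 135 = 275 deg
  cos(275 deg) = 0.0872, sin(275 deg) = -0.9962
  joint[3] = (-9.3376, 10.0168) + 11.1 * (0.0872, -0.9962) = (-9.3376 + 0.9674, 10.0168 + -11.0578) = (-8.3702, -1.0409)
link 3: phi[3] = 100 + 40 + 135 + 10 = 285 deg
  cos(285 deg) = 0.2588, sin(285 deg) = -0.9659
  joint[4] = (-8.3702, -1.0409) + 3.4 * (0.2588, -0.9659) = (-8.3702 + 0.8800, -1.0409 + -3.2841) = (-7.4902, -4.3251)
End effector: (-7.4902, -4.3251)

Answer: -7.4902 -4.3251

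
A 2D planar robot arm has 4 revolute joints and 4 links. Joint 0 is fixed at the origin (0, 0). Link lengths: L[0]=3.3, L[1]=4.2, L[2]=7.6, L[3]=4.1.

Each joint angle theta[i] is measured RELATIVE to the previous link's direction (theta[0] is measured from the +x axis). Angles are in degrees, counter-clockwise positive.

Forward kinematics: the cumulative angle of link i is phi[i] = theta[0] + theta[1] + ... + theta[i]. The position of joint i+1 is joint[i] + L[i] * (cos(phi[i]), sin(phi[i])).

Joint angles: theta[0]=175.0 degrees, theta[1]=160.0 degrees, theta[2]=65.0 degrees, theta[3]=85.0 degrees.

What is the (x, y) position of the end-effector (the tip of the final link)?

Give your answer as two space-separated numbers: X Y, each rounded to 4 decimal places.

joint[0] = (0.0000, 0.0000)  (base)
link 0: phi[0] = 175 = 175 deg
  cos(175 deg) = -0.9962, sin(175 deg) = 0.0872
  joint[1] = (0.0000, 0.0000) + 3.3 * (-0.9962, 0.0872) = (0.0000 + -3.2874, 0.0000 + 0.2876) = (-3.2874, 0.2876)
link 1: phi[1] = 175 + 160 = 335 deg
  cos(335 deg) = 0.9063, sin(335 deg) = -0.4226
  joint[2] = (-3.2874, 0.2876) + 4.2 * (0.9063, -0.4226) = (-3.2874 + 3.8065, 0.2876 + -1.7750) = (0.5191, -1.4874)
link 2: phi[2] = 175 + 160 + 65 = 400 deg
  cos(400 deg) = 0.7660, sin(400 deg) = 0.6428
  joint[3] = (0.5191, -1.4874) + 7.6 * (0.7660, 0.6428) = (0.5191 + 5.8219, -1.4874 + 4.8852) = (6.3410, 3.3978)
link 3: phi[3] = 175 + 160 + 65 + 85 = 485 deg
  cos(485 deg) = -0.5736, sin(485 deg) = 0.8192
  joint[4] = (6.3410, 3.3978) + 4.1 * (-0.5736, 0.8192) = (6.3410 + -2.3517, 3.3978 + 3.3585) = (3.9893, 6.7563)
End effector: (3.9893, 6.7563)

Answer: 3.9893 6.7563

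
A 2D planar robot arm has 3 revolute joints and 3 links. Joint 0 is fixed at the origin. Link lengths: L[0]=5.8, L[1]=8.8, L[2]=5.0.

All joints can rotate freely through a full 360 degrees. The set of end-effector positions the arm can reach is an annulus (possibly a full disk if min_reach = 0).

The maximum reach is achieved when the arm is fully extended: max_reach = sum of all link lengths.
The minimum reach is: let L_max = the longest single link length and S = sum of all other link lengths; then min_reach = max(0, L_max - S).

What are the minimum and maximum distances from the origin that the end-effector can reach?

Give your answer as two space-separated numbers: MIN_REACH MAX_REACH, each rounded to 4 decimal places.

Answer: 0.0000 19.6000

Derivation:
Link lengths: [5.8, 8.8, 5.0]
max_reach = 5.8 + 8.8 + 5 = 19.6
L_max = max([5.8, 8.8, 5.0]) = 8.8
S (sum of others) = 19.6 - 8.8 = 10.8
min_reach = max(0, 8.8 - 10.8) = max(0, -2) = 0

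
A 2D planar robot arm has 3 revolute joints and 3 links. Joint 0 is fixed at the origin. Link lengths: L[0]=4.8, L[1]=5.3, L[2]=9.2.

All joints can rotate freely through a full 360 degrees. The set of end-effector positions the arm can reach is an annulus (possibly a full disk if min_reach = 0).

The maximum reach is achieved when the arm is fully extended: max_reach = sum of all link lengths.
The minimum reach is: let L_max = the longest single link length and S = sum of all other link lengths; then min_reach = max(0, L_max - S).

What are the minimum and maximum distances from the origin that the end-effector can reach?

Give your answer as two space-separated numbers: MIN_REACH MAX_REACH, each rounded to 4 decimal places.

Link lengths: [4.8, 5.3, 9.2]
max_reach = 4.8 + 5.3 + 9.2 = 19.3
L_max = max([4.8, 5.3, 9.2]) = 9.2
S (sum of others) = 19.3 - 9.2 = 10.1
min_reach = max(0, 9.2 - 10.1) = max(0, -0.9) = 0

Answer: 0.0000 19.3000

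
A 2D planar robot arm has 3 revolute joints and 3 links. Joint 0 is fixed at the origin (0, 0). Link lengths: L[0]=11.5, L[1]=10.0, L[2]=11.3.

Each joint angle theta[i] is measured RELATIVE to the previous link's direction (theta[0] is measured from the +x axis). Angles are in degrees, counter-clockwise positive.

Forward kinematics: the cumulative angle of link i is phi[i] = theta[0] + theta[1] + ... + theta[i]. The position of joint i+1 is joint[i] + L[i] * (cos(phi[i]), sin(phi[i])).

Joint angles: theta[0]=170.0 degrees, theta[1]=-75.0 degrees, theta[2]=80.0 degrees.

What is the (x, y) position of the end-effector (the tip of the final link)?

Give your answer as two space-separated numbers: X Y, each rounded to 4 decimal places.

Answer: -23.4538 12.9438

Derivation:
joint[0] = (0.0000, 0.0000)  (base)
link 0: phi[0] = 170 = 170 deg
  cos(170 deg) = -0.9848, sin(170 deg) = 0.1736
  joint[1] = (0.0000, 0.0000) + 11.5 * (-0.9848, 0.1736) = (0.0000 + -11.3253, 0.0000 + 1.9970) = (-11.3253, 1.9970)
link 1: phi[1] = 170 + -75 = 95 deg
  cos(95 deg) = -0.0872, sin(95 deg) = 0.9962
  joint[2] = (-11.3253, 1.9970) + 10 * (-0.0872, 0.9962) = (-11.3253 + -0.8716, 1.9970 + 9.9619) = (-12.1968, 11.9589)
link 2: phi[2] = 170 + -75 + 80 = 175 deg
  cos(175 deg) = -0.9962, sin(175 deg) = 0.0872
  joint[3] = (-12.1968, 11.9589) + 11.3 * (-0.9962, 0.0872) = (-12.1968 + -11.2570, 11.9589 + 0.9849) = (-23.4538, 12.9438)
End effector: (-23.4538, 12.9438)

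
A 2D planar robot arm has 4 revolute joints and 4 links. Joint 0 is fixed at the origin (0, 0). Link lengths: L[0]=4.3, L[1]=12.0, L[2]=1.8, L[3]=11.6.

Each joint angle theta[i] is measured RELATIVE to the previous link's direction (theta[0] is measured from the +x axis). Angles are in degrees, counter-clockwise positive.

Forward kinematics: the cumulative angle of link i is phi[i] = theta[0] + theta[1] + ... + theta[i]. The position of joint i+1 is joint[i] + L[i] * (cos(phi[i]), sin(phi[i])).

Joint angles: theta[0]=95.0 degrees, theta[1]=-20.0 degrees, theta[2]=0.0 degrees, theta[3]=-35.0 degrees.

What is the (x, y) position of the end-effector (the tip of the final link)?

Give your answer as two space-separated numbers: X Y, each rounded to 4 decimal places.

joint[0] = (0.0000, 0.0000)  (base)
link 0: phi[0] = 95 = 95 deg
  cos(95 deg) = -0.0872, sin(95 deg) = 0.9962
  joint[1] = (0.0000, 0.0000) + 4.3 * (-0.0872, 0.9962) = (0.0000 + -0.3748, 0.0000 + 4.2836) = (-0.3748, 4.2836)
link 1: phi[1] = 95 + -20 = 75 deg
  cos(75 deg) = 0.2588, sin(75 deg) = 0.9659
  joint[2] = (-0.3748, 4.2836) + 12 * (0.2588, 0.9659) = (-0.3748 + 3.1058, 4.2836 + 11.5911) = (2.7311, 15.8747)
link 2: phi[2] = 95 + -20 + 0 = 75 deg
  cos(75 deg) = 0.2588, sin(75 deg) = 0.9659
  joint[3] = (2.7311, 15.8747) + 1.8 * (0.2588, 0.9659) = (2.7311 + 0.4659, 15.8747 + 1.7387) = (3.1969, 17.6134)
link 3: phi[3] = 95 + -20 + 0 + -35 = 40 deg
  cos(40 deg) = 0.7660, sin(40 deg) = 0.6428
  joint[4] = (3.1969, 17.6134) + 11.6 * (0.7660, 0.6428) = (3.1969 + 8.8861, 17.6134 + 7.4563) = (12.0830, 25.0697)
End effector: (12.0830, 25.0697)

Answer: 12.0830 25.0697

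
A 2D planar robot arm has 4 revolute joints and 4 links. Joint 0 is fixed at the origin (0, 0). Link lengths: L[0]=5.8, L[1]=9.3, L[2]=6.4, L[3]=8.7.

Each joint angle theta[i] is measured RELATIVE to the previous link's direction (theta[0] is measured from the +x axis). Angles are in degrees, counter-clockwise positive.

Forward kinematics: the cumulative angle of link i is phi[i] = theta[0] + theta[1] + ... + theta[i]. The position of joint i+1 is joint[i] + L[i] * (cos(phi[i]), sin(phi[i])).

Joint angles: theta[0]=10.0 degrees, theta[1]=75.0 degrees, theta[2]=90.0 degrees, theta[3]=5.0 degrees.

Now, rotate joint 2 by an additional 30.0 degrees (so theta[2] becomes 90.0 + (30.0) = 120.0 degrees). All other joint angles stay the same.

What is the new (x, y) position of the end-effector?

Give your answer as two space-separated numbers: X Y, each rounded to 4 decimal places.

Answer: -6.8124 3.2170

Derivation:
joint[0] = (0.0000, 0.0000)  (base)
link 0: phi[0] = 10 = 10 deg
  cos(10 deg) = 0.9848, sin(10 deg) = 0.1736
  joint[1] = (0.0000, 0.0000) + 5.8 * (0.9848, 0.1736) = (0.0000 + 5.7119, 0.0000 + 1.0072) = (5.7119, 1.0072)
link 1: phi[1] = 10 + 75 = 85 deg
  cos(85 deg) = 0.0872, sin(85 deg) = 0.9962
  joint[2] = (5.7119, 1.0072) + 9.3 * (0.0872, 0.9962) = (5.7119 + 0.8105, 1.0072 + 9.2646) = (6.5224, 10.2718)
link 2: phi[2] = 10 + 75 + 120 = 205 deg
  cos(205 deg) = -0.9063, sin(205 deg) = -0.4226
  joint[3] = (6.5224, 10.2718) + 6.4 * (-0.9063, -0.4226) = (6.5224 + -5.8004, 10.2718 + -2.7048) = (0.7221, 7.5670)
link 3: phi[3] = 10 + 75 + 120 + 5 = 210 deg
  cos(210 deg) = -0.8660, sin(210 deg) = -0.5000
  joint[4] = (0.7221, 7.5670) + 8.7 * (-0.8660, -0.5000) = (0.7221 + -7.5344, 7.5670 + -4.3500) = (-6.8124, 3.2170)
End effector: (-6.8124, 3.2170)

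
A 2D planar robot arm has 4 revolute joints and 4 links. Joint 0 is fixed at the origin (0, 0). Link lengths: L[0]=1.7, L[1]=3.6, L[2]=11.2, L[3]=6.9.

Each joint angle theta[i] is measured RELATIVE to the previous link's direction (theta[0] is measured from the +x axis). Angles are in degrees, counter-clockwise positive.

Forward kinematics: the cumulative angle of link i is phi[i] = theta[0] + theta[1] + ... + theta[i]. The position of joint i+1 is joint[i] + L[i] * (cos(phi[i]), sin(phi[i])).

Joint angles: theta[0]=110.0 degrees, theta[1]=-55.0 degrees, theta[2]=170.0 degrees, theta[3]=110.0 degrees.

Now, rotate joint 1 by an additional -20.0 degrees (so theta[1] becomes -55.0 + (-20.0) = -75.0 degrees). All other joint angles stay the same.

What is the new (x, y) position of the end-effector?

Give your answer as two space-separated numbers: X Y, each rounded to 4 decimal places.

Answer: -2.9041 -5.9500

Derivation:
joint[0] = (0.0000, 0.0000)  (base)
link 0: phi[0] = 110 = 110 deg
  cos(110 deg) = -0.3420, sin(110 deg) = 0.9397
  joint[1] = (0.0000, 0.0000) + 1.7 * (-0.3420, 0.9397) = (0.0000 + -0.5814, 0.0000 + 1.5975) = (-0.5814, 1.5975)
link 1: phi[1] = 110 + -75 = 35 deg
  cos(35 deg) = 0.8192, sin(35 deg) = 0.5736
  joint[2] = (-0.5814, 1.5975) + 3.6 * (0.8192, 0.5736) = (-0.5814 + 2.9489, 1.5975 + 2.0649) = (2.3675, 3.6624)
link 2: phi[2] = 110 + -75 + 170 = 205 deg
  cos(205 deg) = -0.9063, sin(205 deg) = -0.4226
  joint[3] = (2.3675, 3.6624) + 11.2 * (-0.9063, -0.4226) = (2.3675 + -10.1506, 3.6624 + -4.7333) = (-7.7831, -1.0710)
link 3: phi[3] = 110 + -75 + 170 + 110 = 315 deg
  cos(315 deg) = 0.7071, sin(315 deg) = -0.7071
  joint[4] = (-7.7831, -1.0710) + 6.9 * (0.7071, -0.7071) = (-7.7831 + 4.8790, -1.0710 + -4.8790) = (-2.9041, -5.9500)
End effector: (-2.9041, -5.9500)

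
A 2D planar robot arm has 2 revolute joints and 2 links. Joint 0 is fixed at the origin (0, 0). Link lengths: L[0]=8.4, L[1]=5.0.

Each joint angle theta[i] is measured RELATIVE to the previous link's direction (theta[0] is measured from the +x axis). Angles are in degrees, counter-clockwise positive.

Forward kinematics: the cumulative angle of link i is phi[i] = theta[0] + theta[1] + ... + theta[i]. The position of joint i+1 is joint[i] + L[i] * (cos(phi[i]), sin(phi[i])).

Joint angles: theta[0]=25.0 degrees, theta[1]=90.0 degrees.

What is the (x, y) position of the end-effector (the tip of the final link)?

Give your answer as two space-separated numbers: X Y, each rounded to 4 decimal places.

Answer: 5.4999 8.0815

Derivation:
joint[0] = (0.0000, 0.0000)  (base)
link 0: phi[0] = 25 = 25 deg
  cos(25 deg) = 0.9063, sin(25 deg) = 0.4226
  joint[1] = (0.0000, 0.0000) + 8.4 * (0.9063, 0.4226) = (0.0000 + 7.6130, 0.0000 + 3.5500) = (7.6130, 3.5500)
link 1: phi[1] = 25 + 90 = 115 deg
  cos(115 deg) = -0.4226, sin(115 deg) = 0.9063
  joint[2] = (7.6130, 3.5500) + 5 * (-0.4226, 0.9063) = (7.6130 + -2.1131, 3.5500 + 4.5315) = (5.4999, 8.0815)
End effector: (5.4999, 8.0815)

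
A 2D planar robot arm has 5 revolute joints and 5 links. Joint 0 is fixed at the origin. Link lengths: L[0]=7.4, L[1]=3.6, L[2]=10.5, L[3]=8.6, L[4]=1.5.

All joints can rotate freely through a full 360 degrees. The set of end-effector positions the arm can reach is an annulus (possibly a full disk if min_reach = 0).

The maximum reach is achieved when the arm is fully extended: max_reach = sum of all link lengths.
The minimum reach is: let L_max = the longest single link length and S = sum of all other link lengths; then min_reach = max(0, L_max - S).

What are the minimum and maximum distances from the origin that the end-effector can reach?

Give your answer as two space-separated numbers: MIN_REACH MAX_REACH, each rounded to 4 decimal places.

Link lengths: [7.4, 3.6, 10.5, 8.6, 1.5]
max_reach = 7.4 + 3.6 + 10.5 + 8.6 + 1.5 = 31.6
L_max = max([7.4, 3.6, 10.5, 8.6, 1.5]) = 10.5
S (sum of others) = 31.6 - 10.5 = 21.1
min_reach = max(0, 10.5 - 21.1) = max(0, -10.6) = 0

Answer: 0.0000 31.6000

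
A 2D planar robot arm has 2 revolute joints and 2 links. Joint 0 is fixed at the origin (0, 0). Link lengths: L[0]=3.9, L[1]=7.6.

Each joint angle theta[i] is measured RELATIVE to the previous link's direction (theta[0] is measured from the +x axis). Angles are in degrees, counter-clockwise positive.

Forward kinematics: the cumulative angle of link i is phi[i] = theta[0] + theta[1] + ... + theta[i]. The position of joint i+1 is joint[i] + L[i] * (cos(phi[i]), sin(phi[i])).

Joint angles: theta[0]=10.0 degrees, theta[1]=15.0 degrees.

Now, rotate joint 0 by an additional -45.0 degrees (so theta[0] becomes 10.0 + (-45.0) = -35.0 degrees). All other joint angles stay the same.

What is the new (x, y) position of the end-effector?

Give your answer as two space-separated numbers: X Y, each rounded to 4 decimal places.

joint[0] = (0.0000, 0.0000)  (base)
link 0: phi[0] = -35 = -35 deg
  cos(-35 deg) = 0.8192, sin(-35 deg) = -0.5736
  joint[1] = (0.0000, 0.0000) + 3.9 * (0.8192, -0.5736) = (0.0000 + 3.1947, 0.0000 + -2.2369) = (3.1947, -2.2369)
link 1: phi[1] = -35 + 15 = -20 deg
  cos(-20 deg) = 0.9397, sin(-20 deg) = -0.3420
  joint[2] = (3.1947, -2.2369) + 7.6 * (0.9397, -0.3420) = (3.1947 + 7.1417, -2.2369 + -2.5994) = (10.3364, -4.8363)
End effector: (10.3364, -4.8363)

Answer: 10.3364 -4.8363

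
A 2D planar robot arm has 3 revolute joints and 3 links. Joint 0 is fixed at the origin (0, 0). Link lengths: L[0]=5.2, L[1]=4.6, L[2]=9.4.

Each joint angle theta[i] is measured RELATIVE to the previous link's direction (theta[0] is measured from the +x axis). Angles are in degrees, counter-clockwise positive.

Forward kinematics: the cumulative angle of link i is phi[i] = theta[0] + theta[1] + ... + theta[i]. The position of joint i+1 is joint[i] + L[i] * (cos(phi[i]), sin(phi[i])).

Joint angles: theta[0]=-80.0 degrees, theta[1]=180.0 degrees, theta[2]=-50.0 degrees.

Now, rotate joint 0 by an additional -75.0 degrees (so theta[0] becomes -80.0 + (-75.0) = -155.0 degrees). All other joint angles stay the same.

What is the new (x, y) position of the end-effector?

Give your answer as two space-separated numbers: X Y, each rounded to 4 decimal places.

joint[0] = (0.0000, 0.0000)  (base)
link 0: phi[0] = -155 = -155 deg
  cos(-155 deg) = -0.9063, sin(-155 deg) = -0.4226
  joint[1] = (0.0000, 0.0000) + 5.2 * (-0.9063, -0.4226) = (0.0000 + -4.7128, 0.0000 + -2.1976) = (-4.7128, -2.1976)
link 1: phi[1] = -155 + 180 = 25 deg
  cos(25 deg) = 0.9063, sin(25 deg) = 0.4226
  joint[2] = (-4.7128, -2.1976) + 4.6 * (0.9063, 0.4226) = (-4.7128 + 4.1690, -2.1976 + 1.9440) = (-0.5438, -0.2536)
link 2: phi[2] = -155 + 180 + -50 = -25 deg
  cos(-25 deg) = 0.9063, sin(-25 deg) = -0.4226
  joint[3] = (-0.5438, -0.2536) + 9.4 * (0.9063, -0.4226) = (-0.5438 + 8.5193, -0.2536 + -3.9726) = (7.9755, -4.2262)
End effector: (7.9755, -4.2262)

Answer: 7.9755 -4.2262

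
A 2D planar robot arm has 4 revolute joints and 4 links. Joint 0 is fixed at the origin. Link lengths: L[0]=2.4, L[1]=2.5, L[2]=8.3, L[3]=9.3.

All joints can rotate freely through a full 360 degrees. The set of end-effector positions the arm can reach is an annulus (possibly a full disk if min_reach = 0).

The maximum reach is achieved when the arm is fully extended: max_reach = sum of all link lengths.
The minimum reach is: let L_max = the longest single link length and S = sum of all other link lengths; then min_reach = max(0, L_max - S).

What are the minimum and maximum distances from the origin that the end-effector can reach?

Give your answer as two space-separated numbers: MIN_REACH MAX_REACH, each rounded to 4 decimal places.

Answer: 0.0000 22.5000

Derivation:
Link lengths: [2.4, 2.5, 8.3, 9.3]
max_reach = 2.4 + 2.5 + 8.3 + 9.3 = 22.5
L_max = max([2.4, 2.5, 8.3, 9.3]) = 9.3
S (sum of others) = 22.5 - 9.3 = 13.2
min_reach = max(0, 9.3 - 13.2) = max(0, -3.9) = 0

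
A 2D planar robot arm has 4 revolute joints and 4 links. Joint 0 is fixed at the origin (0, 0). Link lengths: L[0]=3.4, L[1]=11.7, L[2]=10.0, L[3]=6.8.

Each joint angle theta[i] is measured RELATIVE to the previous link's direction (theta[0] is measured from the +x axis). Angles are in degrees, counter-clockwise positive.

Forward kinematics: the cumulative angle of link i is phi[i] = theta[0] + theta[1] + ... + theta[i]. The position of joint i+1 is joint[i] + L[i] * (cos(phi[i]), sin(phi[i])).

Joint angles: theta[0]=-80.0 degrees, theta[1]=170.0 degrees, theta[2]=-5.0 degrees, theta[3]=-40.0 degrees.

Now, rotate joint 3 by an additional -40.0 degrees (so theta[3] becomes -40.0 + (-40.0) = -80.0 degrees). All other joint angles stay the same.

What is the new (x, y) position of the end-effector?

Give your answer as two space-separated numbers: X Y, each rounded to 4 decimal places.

Answer: 8.2361 18.9063

Derivation:
joint[0] = (0.0000, 0.0000)  (base)
link 0: phi[0] = -80 = -80 deg
  cos(-80 deg) = 0.1736, sin(-80 deg) = -0.9848
  joint[1] = (0.0000, 0.0000) + 3.4 * (0.1736, -0.9848) = (0.0000 + 0.5904, 0.0000 + -3.3483) = (0.5904, -3.3483)
link 1: phi[1] = -80 + 170 = 90 deg
  cos(90 deg) = 0.0000, sin(90 deg) = 1.0000
  joint[2] = (0.5904, -3.3483) + 11.7 * (0.0000, 1.0000) = (0.5904 + 0.0000, -3.3483 + 11.7000) = (0.5904, 8.3517)
link 2: phi[2] = -80 + 170 + -5 = 85 deg
  cos(85 deg) = 0.0872, sin(85 deg) = 0.9962
  joint[3] = (0.5904, 8.3517) + 10 * (0.0872, 0.9962) = (0.5904 + 0.8716, 8.3517 + 9.9619) = (1.4620, 18.3136)
link 3: phi[3] = -80 + 170 + -5 + -80 = 5 deg
  cos(5 deg) = 0.9962, sin(5 deg) = 0.0872
  joint[4] = (1.4620, 18.3136) + 6.8 * (0.9962, 0.0872) = (1.4620 + 6.7741, 18.3136 + 0.5927) = (8.2361, 18.9063)
End effector: (8.2361, 18.9063)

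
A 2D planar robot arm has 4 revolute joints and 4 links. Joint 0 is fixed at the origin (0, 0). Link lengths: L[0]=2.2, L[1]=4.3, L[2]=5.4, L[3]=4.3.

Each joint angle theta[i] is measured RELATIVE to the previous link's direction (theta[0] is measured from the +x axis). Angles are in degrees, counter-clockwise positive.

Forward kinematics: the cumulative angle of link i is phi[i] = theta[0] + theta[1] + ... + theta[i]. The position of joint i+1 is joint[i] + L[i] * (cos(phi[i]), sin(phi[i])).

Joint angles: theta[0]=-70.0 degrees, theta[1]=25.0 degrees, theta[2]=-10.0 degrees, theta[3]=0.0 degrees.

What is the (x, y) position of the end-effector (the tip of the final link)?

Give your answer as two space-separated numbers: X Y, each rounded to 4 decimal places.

joint[0] = (0.0000, 0.0000)  (base)
link 0: phi[0] = -70 = -70 deg
  cos(-70 deg) = 0.3420, sin(-70 deg) = -0.9397
  joint[1] = (0.0000, 0.0000) + 2.2 * (0.3420, -0.9397) = (0.0000 + 0.7524, 0.0000 + -2.0673) = (0.7524, -2.0673)
link 1: phi[1] = -70 + 25 = -45 deg
  cos(-45 deg) = 0.7071, sin(-45 deg) = -0.7071
  joint[2] = (0.7524, -2.0673) + 4.3 * (0.7071, -0.7071) = (0.7524 + 3.0406, -2.0673 + -3.0406) = (3.7930, -5.1079)
link 2: phi[2] = -70 + 25 + -10 = -55 deg
  cos(-55 deg) = 0.5736, sin(-55 deg) = -0.8192
  joint[3] = (3.7930, -5.1079) + 5.4 * (0.5736, -0.8192) = (3.7930 + 3.0973, -5.1079 + -4.4234) = (6.8903, -9.5313)
link 3: phi[3] = -70 + 25 + -10 + 0 = -55 deg
  cos(-55 deg) = 0.5736, sin(-55 deg) = -0.8192
  joint[4] = (6.8903, -9.5313) + 4.3 * (0.5736, -0.8192) = (6.8903 + 2.4664, -9.5313 + -3.5224) = (9.3567, -13.0537)
End effector: (9.3567, -13.0537)

Answer: 9.3567 -13.0537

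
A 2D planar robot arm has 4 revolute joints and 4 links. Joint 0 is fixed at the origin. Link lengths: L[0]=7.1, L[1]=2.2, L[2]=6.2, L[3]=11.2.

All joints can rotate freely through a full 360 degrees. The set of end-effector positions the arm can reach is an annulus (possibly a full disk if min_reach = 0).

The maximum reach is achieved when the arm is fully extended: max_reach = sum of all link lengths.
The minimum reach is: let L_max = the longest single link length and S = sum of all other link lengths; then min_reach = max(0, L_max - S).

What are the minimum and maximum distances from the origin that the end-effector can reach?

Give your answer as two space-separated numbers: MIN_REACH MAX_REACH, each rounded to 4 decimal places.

Link lengths: [7.1, 2.2, 6.2, 11.2]
max_reach = 7.1 + 2.2 + 6.2 + 11.2 = 26.7
L_max = max([7.1, 2.2, 6.2, 11.2]) = 11.2
S (sum of others) = 26.7 - 11.2 = 15.5
min_reach = max(0, 11.2 - 15.5) = max(0, -4.3) = 0

Answer: 0.0000 26.7000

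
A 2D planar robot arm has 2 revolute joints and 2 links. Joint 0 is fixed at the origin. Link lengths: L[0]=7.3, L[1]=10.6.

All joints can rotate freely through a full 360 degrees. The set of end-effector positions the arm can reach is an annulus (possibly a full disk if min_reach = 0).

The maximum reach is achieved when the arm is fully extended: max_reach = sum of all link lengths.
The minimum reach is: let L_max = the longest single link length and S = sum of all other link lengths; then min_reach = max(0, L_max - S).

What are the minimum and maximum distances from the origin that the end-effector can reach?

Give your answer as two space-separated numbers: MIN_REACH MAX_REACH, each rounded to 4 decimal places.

Answer: 3.3000 17.9000

Derivation:
Link lengths: [7.3, 10.6]
max_reach = 7.3 + 10.6 = 17.9
L_max = max([7.3, 10.6]) = 10.6
S (sum of others) = 17.9 - 10.6 = 7.3
min_reach = max(0, 10.6 - 7.3) = max(0, 3.3) = 3.3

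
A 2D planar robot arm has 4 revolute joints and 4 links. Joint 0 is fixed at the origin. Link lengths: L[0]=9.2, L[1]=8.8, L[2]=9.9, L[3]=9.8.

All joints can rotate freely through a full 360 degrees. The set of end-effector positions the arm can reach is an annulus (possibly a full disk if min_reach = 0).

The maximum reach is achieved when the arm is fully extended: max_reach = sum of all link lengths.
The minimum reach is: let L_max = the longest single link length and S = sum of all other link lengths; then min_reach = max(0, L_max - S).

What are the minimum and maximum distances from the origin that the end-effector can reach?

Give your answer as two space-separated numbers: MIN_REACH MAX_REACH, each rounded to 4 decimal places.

Link lengths: [9.2, 8.8, 9.9, 9.8]
max_reach = 9.2 + 8.8 + 9.9 + 9.8 = 37.7
L_max = max([9.2, 8.8, 9.9, 9.8]) = 9.9
S (sum of others) = 37.7 - 9.9 = 27.8
min_reach = max(0, 9.9 - 27.8) = max(0, -17.9) = 0

Answer: 0.0000 37.7000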